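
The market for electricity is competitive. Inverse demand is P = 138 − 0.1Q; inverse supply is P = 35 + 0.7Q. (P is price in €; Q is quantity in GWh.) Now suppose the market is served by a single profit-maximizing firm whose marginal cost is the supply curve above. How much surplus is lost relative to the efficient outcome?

€81.86

Competitive equilibrium: 138 − 0.1Q = 35 + 0.7Q → Q* = 128.75, P* = 125.125.
Marginal revenue: MR = 138 − 0.2Q. Set MR = MC: 138 − 0.2Q = 35 + 0.7Q → Q_m = 114.4444.
Price P_m = 138 − 0.1·114.4444 = 126.5556; MC(Q_m) = 35 + 0.7·114.4444 = 115.1111.
Competitive Q* = 128.75, so ΔQ = 14.3056; wedge = 126.5556 − 115.1111 = 11.4445.
Welfare loss = ½ × 14.3056 × 11.4445 = €81.86.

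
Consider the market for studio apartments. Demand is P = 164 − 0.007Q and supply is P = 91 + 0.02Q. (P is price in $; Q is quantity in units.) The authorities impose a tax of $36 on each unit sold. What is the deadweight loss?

$24000

Competitive equilibrium: 164 − 0.007Q = 91 + 0.02Q → Q* = 2703.7037, P* = 145.0741.
With the tax, the buyer price exceeds the seller price by 36: (164 − 0.007Q) − (91 + 0.02Q) = 36 → Q' = 1370.3704.
ΔQ = 2703.7037 − 1370.3704 = 1333.3333; the wedge equals the tax, 36.
Deadweight loss = ½ × 1333.3333 × 36 = $24000.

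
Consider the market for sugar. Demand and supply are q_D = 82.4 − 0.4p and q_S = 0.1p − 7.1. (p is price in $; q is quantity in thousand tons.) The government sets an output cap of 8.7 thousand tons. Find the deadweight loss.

In inverse form: demand p = 206 − 2.5q, supply p = 71 + 10q.
Competitive equilibrium: 206 − 2.5q = 71 + 10q → q* = 10.8, p* = 179.
At q = 8.7: demand price = 206 − 2.5·8.7 = 184.25; supply price = 71 + 10·8.7 = 158.
Δq = 10.8 − 8.7 = 2.1; wedge = 184.25 − 158 = 26.25.
DWL = ½ × 2.1 × 26.25 = $27.56 thousand.

$27.56 thousand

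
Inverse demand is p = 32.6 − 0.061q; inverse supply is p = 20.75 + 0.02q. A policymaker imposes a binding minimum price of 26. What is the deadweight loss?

Competitive equilibrium: 32.6 − 0.061q = 20.75 + 0.02q → q* = 146.2963, p* = 23.6759.
At the floor p = 26, quantity demanded = (32.6 − 26)/0.061 = 108.1967.
Sellers' marginal cost at q' = 108.1967: 20.75 + 0.02·108.1967 = 22.9139.
Δq = 146.2963 − 108.1967 = 38.0996; wedge = 26 − 22.9139 = 3.0861.
DWL = ½ × 38.0996 × 3.0861 = 58.79.

58.79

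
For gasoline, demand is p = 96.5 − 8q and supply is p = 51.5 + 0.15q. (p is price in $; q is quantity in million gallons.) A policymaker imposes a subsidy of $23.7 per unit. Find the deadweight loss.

Competitive equilibrium: 96.5 − 8q = 51.5 + 0.15q → q* = 5.5215, p* = 52.3282.
The subsidy lowers effective supply by 23.7: p = 27.8 + 0.15q.
New quantity: 96.5 − 8q = 27.8 + 0.15q → q' = 8.4294.
Overproduction Δq = 8.4294 − 5.5215 = 2.9079; wedge = subsidy = 23.7.
DWL = ½ × 2.9079 × 23.7 = $34.46 million.

$34.46 million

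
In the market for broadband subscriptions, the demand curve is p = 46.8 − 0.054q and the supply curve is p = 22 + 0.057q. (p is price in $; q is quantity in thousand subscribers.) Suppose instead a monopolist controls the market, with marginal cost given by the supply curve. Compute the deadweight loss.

Competitive equilibrium: 46.8 − 0.054q = 22 + 0.057q → q* = 223.42342, p* = 34.73514.
Marginal revenue: MR = 46.8 − 0.108q. Set MR = MC: 46.8 − 0.108q = 22 + 0.057q → q_m = 150.30303.
Price p_m = 46.8 − 0.054·150.30303 = 38.68364; MC(q_m) = 22 + 0.057·150.30303 = 30.56727.
Competitive q* = 223.42342, so Δq = 73.12039; wedge = 38.68364 − 30.56727 = 8.11637.
DWL = ½ × 73.12039 × 8.11637 = $296.74 thousand.

$296.74 thousand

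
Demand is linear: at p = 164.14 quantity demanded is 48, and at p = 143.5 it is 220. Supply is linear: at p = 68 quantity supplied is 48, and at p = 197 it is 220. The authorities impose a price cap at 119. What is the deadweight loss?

785.93

Demand slope = (143.5 − 164.14)/(220 − 48) = −0.12, so p = 169.9 − 0.12q.
Supply slope = (197 − 68)/(220 − 48) = 0.75, so p = 32 + 0.75q.
Competitive equilibrium: 169.9 − 0.12q = 32 + 0.75q → q* = 158.5057, p* = 150.8793.
At the ceiling p = 119, quantity supplied = (119 − 32)/0.75 = 116.
Willingness to pay at q' = 116: 169.9 − 0.12·116 = 155.98.
Δq = 158.5057 − 116 = 42.5057; wedge = 155.98 − 119 = 36.98.
The triangle = ½ × 42.5057 × 36.98 = 785.93.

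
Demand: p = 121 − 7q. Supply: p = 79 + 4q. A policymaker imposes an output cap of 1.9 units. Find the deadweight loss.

20.24

Competitive equilibrium: 121 − 7q = 79 + 4q → q* = 3.8182, p* = 94.2727.
At q = 1.9: demand price = 121 − 7·1.9 = 107.7; supply price = 79 + 4·1.9 = 86.6.
Δq = 3.8182 − 1.9 = 1.9182; wedge = 107.7 − 86.6 = 21.1.
Deadweight loss = ½ × 1.9182 × 21.1 = 20.24.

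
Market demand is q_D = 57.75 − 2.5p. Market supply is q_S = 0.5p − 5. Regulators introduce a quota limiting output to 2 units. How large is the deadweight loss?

14.35

In inverse form: demand p = 23.1 − 0.4q, supply p = 10 + 2q.
Competitive equilibrium: 23.1 − 0.4q = 10 + 2q → q* = 5.4583, p* = 20.9167.
At q = 2: demand price = 23.1 − 0.4·2 = 22.3; supply price = 10 + 2·2 = 14.
Δq = 5.4583 − 2 = 3.4583; wedge = 22.3 − 14 = 8.3.
DWL = ½ × 3.4583 × 8.3 = 14.35.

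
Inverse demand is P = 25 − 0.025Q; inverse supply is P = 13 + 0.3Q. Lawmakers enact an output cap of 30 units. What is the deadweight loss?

7.79

Competitive equilibrium: 25 − 0.025Q = 13 + 0.3Q → Q* = 36.9231, P* = 24.0769.
At Q = 30: demand price = 25 − 0.025·30 = 24.25; supply price = 13 + 0.3·30 = 22.
ΔQ = 36.9231 − 30 = 6.9231; wedge = 24.25 − 22 = 2.25.
Deadweight loss = ½ × 6.9231 × 2.25 = 7.79.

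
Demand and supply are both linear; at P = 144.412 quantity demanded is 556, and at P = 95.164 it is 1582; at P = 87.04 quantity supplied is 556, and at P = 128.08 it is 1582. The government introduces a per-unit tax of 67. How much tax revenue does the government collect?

29921.59

Demand slope = (95.164 − 144.412)/(1582 − 556) = −0.048, so P = 171.1 − 0.048Q.
Supply slope = (128.08 − 87.04)/(1582 − 556) = 0.04, so P = 64.8 + 0.04Q.
Competitive equilibrium: 171.1 − 0.048Q = 64.8 + 0.04Q → Q* = 1207.9545, P* = 113.1182.
With the tax, the buyer price exceeds the seller price by 67: (171.1 − 0.048Q) − (64.8 + 0.04Q) = 67 → Q' = 446.5909.
Tax revenue = 67 × 446.5909 = 29921.59.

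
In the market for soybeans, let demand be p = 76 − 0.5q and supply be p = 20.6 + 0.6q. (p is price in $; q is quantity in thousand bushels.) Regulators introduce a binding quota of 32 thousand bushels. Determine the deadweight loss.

$185.47 thousand

Competitive equilibrium: 76 − 0.5q = 20.6 + 0.6q → q* = 50.3636, p* = 50.8182.
At q = 32: demand price = 76 − 0.5·32 = 60; supply price = 20.6 + 0.6·32 = 39.8.
Δq = 50.3636 − 32 = 18.3636; wedge = 60 − 39.8 = 20.2.
Welfare loss = ½ × 18.3636 × 20.2 = $185.47 thousand.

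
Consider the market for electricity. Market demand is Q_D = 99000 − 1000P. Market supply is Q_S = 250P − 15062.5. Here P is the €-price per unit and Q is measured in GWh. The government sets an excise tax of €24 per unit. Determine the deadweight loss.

€57600

In inverse form: demand P = 99 − 0.001Q, supply P = 60.25 + 0.004Q.
Competitive equilibrium: 99 − 0.001Q = 60.25 + 0.004Q → Q* = 7750, P* = 91.25.
With the tax, the buyer price exceeds the seller price by 24: (99 − 0.001Q) − (60.25 + 0.004Q) = 24 → Q' = 2950.
ΔQ = 7750 − 2950 = 4800; the wedge equals the tax, 24.
Welfare loss = ½ × 4800 × 24 = €57600.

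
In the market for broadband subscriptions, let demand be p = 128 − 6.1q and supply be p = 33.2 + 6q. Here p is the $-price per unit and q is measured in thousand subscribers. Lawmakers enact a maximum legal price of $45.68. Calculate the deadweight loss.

$200.36 thousand

Competitive equilibrium: 128 − 6.1q = 33.2 + 6q → q* = 7.8347, p* = 80.2083.
At the ceiling p = 45.68, quantity supplied = (45.68 − 33.2)/6 = 2.08.
Willingness to pay at q' = 2.08: 128 − 6.1·2.08 = 115.312.
Δq = 7.8347 − 2.08 = 5.7547; wedge = 115.312 − 45.68 = 69.632.
The triangle = ½ × 5.7547 × 69.632 = $200.36 thousand.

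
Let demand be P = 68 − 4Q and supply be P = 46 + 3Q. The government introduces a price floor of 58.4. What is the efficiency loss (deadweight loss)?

Competitive equilibrium: 68 − 4Q = 46 + 3Q → Q* = 3.1429, P* = 55.4286.
At the floor P = 58.4, quantity demanded = (68 − 58.4)/4 = 2.4.
Sellers' marginal cost at Q' = 2.4: 46 + 3·2.4 = 53.2.
ΔQ = 3.1429 − 2.4 = 0.7429; wedge = 58.4 − 53.2 = 5.2.
Deadweight loss = ½ × 0.7429 × 5.2 = 1.93.

1.93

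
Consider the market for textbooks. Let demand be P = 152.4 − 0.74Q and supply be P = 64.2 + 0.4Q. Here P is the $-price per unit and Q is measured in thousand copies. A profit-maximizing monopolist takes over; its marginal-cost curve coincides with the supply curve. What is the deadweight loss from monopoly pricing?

$528.63 thousand

Competitive equilibrium: 152.4 − 0.74Q = 64.2 + 0.4Q → Q* = 77.3684, P* = 95.1474.
Marginal revenue: MR = 152.4 − 1.48Q. Set MR = MC: 152.4 − 1.48Q = 64.2 + 0.4Q → Q_m = 46.9149.
Price P_m = 152.4 − 0.74·46.9149 = 117.683; MC(Q_m) = 64.2 + 0.4·46.9149 = 82.966.
Competitive Q* = 77.3684, so ΔQ = 30.4535; wedge = 117.683 − 82.966 = 34.717.
Deadweight loss = ½ × 30.4535 × 34.717 = $528.63 thousand.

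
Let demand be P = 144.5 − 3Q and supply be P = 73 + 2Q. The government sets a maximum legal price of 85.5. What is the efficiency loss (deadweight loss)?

Competitive equilibrium: 144.5 − 3Q = 73 + 2Q → Q* = 14.3, P* = 101.6.
At the ceiling P = 85.5, quantity supplied = (85.5 − 73)/2 = 6.25.
Willingness to pay at Q' = 6.25: 144.5 − 3·6.25 = 125.75.
ΔQ = 14.3 − 6.25 = 8.05; wedge = 125.75 − 85.5 = 40.25.
Deadweight loss = ½ × 8.05 × 40.25 = 162.01.

162.01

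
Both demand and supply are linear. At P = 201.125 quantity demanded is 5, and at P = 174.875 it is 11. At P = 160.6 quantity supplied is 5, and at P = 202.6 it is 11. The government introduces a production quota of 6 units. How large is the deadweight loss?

37.35

Demand slope = (174.875 − 201.125)/(11 − 5) = −4.375, so P = 223 − 4.375Q.
Supply slope = (202.6 − 160.6)/(11 − 5) = 7, so P = 125.6 + 7Q.
Competitive equilibrium: 223 − 4.375Q = 125.6 + 7Q → Q* = 8.5626, P* = 185.5385.
At Q = 6: demand price = 223 − 4.375·6 = 196.75; supply price = 125.6 + 7·6 = 167.6.
ΔQ = 8.5626 − 6 = 2.5626; wedge = 196.75 − 167.6 = 29.15.
Welfare loss = ½ × 2.5626 × 29.15 = 37.35.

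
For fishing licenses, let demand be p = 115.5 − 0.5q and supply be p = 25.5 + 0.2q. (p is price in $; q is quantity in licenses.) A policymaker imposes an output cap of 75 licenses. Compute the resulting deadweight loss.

$1004.46

Competitive equilibrium: 115.5 − 0.5q = 25.5 + 0.2q → q* = 128.5714, p* = 51.2143.
At q = 75: demand price = 115.5 − 0.5·75 = 78; supply price = 25.5 + 0.2·75 = 40.5.
Δq = 128.5714 − 75 = 53.5714; wedge = 78 − 40.5 = 37.5.
DWL = ½ × 53.5714 × 37.5 = $1004.46.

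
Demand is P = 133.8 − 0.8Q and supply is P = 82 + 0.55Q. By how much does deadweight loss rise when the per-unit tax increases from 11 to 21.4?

Competitive equilibrium: 133.8 − 0.8Q = 82 + 0.55Q → Q* = 38.3704, P* = 103.1037.
For a per-unit tax t: ΔQ = t/1.35, so DWL = ½·t·(t/1.35) = t²/2.7.
At t = 11: DWL = 44.815. At t = 21.4: DWL = 169.615.
Increase = 169.615 − 44.815 = 124.80.

124.80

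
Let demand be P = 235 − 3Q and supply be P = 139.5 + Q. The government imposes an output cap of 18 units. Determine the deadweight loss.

69.03

Competitive equilibrium: 235 − 3Q = 139.5 + Q → Q* = 23.875, P* = 163.375.
At Q = 18: demand price = 235 − 3·18 = 181; supply price = 139.5 + 1·18 = 157.5.
ΔQ = 23.875 − 18 = 5.875; wedge = 181 − 157.5 = 23.5.
The triangle = ½ × 5.875 × 23.5 = 69.03.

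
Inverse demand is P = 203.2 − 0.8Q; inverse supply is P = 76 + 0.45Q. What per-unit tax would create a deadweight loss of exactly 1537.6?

62

Competitive equilibrium: 203.2 − 0.8Q = 76 + 0.45Q → Q* = 101.76, P* = 121.792.
A tax t gives ΔQ = t/1.25 and wedge t, so DWL = t²/2.5.
t²/2.5 = 1537.6 → t² = 3844 → t = 62.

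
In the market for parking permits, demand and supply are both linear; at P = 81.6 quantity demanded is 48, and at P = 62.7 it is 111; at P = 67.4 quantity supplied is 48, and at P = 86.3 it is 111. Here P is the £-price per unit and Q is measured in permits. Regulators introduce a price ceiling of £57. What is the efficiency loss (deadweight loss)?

Demand slope = (62.7 − 81.6)/(111 − 48) = −0.3, so P = 96 − 0.3Q.
Supply slope = (86.3 − 67.4)/(111 − 48) = 0.3, so P = 53 + 0.3Q.
Competitive equilibrium: 96 − 0.3Q = 53 + 0.3Q → Q* = 71.6667, P* = 74.5.
At the ceiling P = 57, quantity supplied = (57 − 53)/0.3 = 13.3333.
Willingness to pay at Q' = 13.3333: 96 − 0.3·13.3333 = 92.
ΔQ = 71.6667 − 13.3333 = 58.3334; wedge = 92 − 57 = 35.
Deadweight loss = ½ × 58.3334 × 35 = £1020.83.

£1020.83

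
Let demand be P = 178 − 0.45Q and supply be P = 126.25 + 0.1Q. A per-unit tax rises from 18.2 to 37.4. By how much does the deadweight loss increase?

970.47

Competitive equilibrium: 178 − 0.45Q = 126.25 + 0.1Q → Q* = 94.0909, P* = 135.6591.
For a per-unit tax t: ΔQ = t/0.55, so DWL = ½·t·(t/0.55) = t²/1.1.
At t = 18.2: DWL = 301.127. At t = 37.4: DWL = 1271.6.
Increase = 1271.6 − 301.127 = 970.47.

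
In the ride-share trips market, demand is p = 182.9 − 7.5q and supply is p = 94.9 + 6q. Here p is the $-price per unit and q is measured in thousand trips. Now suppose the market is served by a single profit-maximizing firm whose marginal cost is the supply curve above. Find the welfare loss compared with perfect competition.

Competitive equilibrium: 182.9 − 7.5q = 94.9 + 6q → q* = 6.5185, p* = 134.0111.
Marginal revenue: MR = 182.9 − 15q. Set MR = MC: 182.9 − 15q = 94.9 + 6q → q_m = 4.1905.
Price p_m = 182.9 − 7.5·4.1905 = 151.4713; MC(q_m) = 94.9 + 6·4.1905 = 120.043.
Competitive q* = 6.5185, so Δq = 2.328; wedge = 151.4713 − 120.043 = 31.4283.
Deadweight loss = ½ × 2.328 × 31.4283 = $36.58 thousand.

$36.58 thousand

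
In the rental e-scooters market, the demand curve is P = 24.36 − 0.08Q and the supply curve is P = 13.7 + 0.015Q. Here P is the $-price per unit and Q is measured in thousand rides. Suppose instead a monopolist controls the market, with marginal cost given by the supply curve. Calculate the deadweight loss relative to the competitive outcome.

Competitive equilibrium: 24.36 − 0.08Q = 13.7 + 0.015Q → Q* = 112.2105, P* = 15.3832.
Marginal revenue: MR = 24.36 − 0.16Q. Set MR = MC: 24.36 − 0.16Q = 13.7 + 0.015Q → Q_m = 60.9143.
Price P_m = 24.36 − 0.08·60.9143 = 19.4869; MC(Q_m) = 13.7 + 0.015·60.9143 = 14.6137.
Competitive Q* = 112.2105, so ΔQ = 51.2962; wedge = 19.4869 − 14.6137 = 4.8732.
Deadweight loss = ½ × 51.2962 × 4.8732 = $124.99 thousand.

$124.99 thousand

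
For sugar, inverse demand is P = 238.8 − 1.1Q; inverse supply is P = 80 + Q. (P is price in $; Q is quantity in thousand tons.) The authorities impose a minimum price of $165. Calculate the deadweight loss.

$76.37 thousand

Competitive equilibrium: 238.8 − 1.1Q = 80 + Q → Q* = 75.619, P* = 155.619.
At the floor P = 165, quantity demanded = (238.8 − 165)/1.1 = 67.0909.
Sellers' marginal cost at Q' = 67.0909: 80 + 1·67.0909 = 147.0909.
ΔQ = 75.619 − 67.0909 = 8.5281; wedge = 165 − 147.0909 = 17.9091.
Deadweight loss = ½ × 8.5281 × 17.9091 = $76.37 thousand.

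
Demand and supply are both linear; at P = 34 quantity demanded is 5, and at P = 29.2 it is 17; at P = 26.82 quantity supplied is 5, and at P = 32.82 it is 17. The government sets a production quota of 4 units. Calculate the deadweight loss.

36.27

Demand slope = (29.2 − 34)/(17 − 5) = −0.4, so P = 36 − 0.4Q.
Supply slope = (32.82 − 26.82)/(17 − 5) = 0.5, so P = 24.32 + 0.5Q.
Competitive equilibrium: 36 − 0.4Q = 24.32 + 0.5Q → Q* = 12.9778, P* = 30.8089.
At Q = 4: demand price = 36 − 0.4·4 = 34.4; supply price = 24.32 + 0.5·4 = 26.32.
ΔQ = 12.9778 − 4 = 8.9778; wedge = 34.4 − 26.32 = 8.08.
DWL = ½ × 8.9778 × 8.08 = 36.27.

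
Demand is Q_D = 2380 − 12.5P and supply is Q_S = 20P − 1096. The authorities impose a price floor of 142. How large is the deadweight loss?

In inverse form: demand P = 190.4 − 0.08Q, supply P = 54.8 + 0.05Q.
Competitive equilibrium: 190.4 − 0.08Q = 54.8 + 0.05Q → Q* = 1043.0769, P* = 106.9538.
At the floor P = 142, quantity demanded = (190.4 − 142)/0.08 = 605.
Sellers' marginal cost at Q' = 605: 54.8 + 0.05·605 = 85.05.
ΔQ = 1043.0769 − 605 = 438.0769; wedge = 142 − 85.05 = 56.95.
Deadweight loss = ½ × 438.0769 × 56.95 = 12474.24.

12474.24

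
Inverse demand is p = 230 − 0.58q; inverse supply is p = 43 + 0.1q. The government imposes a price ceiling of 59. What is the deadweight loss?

Competitive equilibrium: 230 − 0.58q = 43 + 0.1q → q* = 275, p* = 70.5.
At the ceiling p = 59, quantity supplied = (59 − 43)/0.1 = 160.
Willingness to pay at q' = 160: 230 − 0.58·160 = 137.2.
Δq = 275 − 160 = 115; wedge = 137.2 − 59 = 78.2.
Welfare loss = ½ × 115 × 78.2 = 4496.50.

4496.50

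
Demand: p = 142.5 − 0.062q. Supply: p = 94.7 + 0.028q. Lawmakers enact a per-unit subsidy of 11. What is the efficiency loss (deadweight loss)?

Competitive equilibrium: 142.5 − 0.062q = 94.7 + 0.028q → q* = 531.1111, p* = 109.5711.
The subsidy lowers effective supply by 11: p = 83.7 + 0.028q.
New quantity: 142.5 − 0.062q = 83.7 + 0.028q → q' = 653.3333.
Overproduction Δq = 653.3333 − 531.1111 = 122.2222; wedge = subsidy = 11.
DWL = ½ × 122.2222 × 11 = 672.22.

672.22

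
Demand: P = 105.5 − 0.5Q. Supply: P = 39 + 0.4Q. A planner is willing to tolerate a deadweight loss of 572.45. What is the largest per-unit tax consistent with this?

Competitive equilibrium: 105.5 − 0.5Q = 39 + 0.4Q → Q* = 73.8889, P* = 68.5556.
A tax t gives ΔQ = t/0.9 and wedge t, so DWL = t²/1.8.
t²/1.8 = 572.45 → t² = 1030.41 → t = 32.1.

32.1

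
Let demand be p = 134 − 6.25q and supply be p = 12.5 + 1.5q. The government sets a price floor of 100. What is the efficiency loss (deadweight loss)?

Competitive equilibrium: 134 − 6.25q = 12.5 + 1.5q → q* = 15.6774, p* = 36.0161.
At the floor p = 100, quantity demanded = (134 − 100)/6.25 = 5.44.
Sellers' marginal cost at q' = 5.44: 12.5 + 1.5·5.44 = 20.66.
Δq = 15.6774 − 5.44 = 10.2374; wedge = 100 − 20.66 = 79.34.
Deadweight loss = ½ × 10.2374 × 79.34 = 406.12.

406.12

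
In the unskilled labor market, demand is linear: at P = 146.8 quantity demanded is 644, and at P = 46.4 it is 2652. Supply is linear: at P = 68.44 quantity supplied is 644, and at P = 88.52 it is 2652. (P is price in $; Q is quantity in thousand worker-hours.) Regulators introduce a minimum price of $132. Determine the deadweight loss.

$30603 thousand

Demand slope = (46.4 − 146.8)/(2652 − 644) = −0.05, so P = 179 − 0.05Q.
Supply slope = (88.52 − 68.44)/(2652 − 644) = 0.01, so P = 62 + 0.01Q.
Competitive equilibrium: 179 − 0.05Q = 62 + 0.01Q → Q* = 1950, P* = 81.5.
At the floor P = 132, quantity demanded = (179 − 132)/0.05 = 940.
Sellers' marginal cost at Q' = 940: 62 + 0.01·940 = 71.4.
ΔQ = 1950 − 940 = 1010; wedge = 132 − 71.4 = 60.6.
Welfare loss = ½ × 1010 × 60.6 = $30603 thousand.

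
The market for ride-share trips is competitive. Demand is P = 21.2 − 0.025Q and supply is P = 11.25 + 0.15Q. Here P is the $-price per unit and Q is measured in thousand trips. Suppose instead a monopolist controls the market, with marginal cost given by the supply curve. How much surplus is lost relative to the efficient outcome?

$4.42 thousand

Competitive equilibrium: 21.2 − 0.025Q = 11.25 + 0.15Q → Q* = 56.8571, P* = 19.7786.
Marginal revenue: MR = 21.2 − 0.05Q. Set MR = MC: 21.2 − 0.05Q = 11.25 + 0.15Q → Q_m = 49.75.
Price P_m = 21.2 − 0.025·49.75 = 19.9563; MC(Q_m) = 11.25 + 0.15·49.75 = 18.7125.
Competitive Q* = 56.8571, so ΔQ = 7.1071; wedge = 19.9563 − 18.7125 = 1.2438.
The triangle = ½ × 7.1071 × 1.2438 = $4.42 thousand.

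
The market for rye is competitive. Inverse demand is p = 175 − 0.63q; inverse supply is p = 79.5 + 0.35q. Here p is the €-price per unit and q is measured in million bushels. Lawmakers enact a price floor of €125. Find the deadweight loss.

Competitive equilibrium: 175 − 0.63q = 79.5 + 0.35q → q* = 97.449, p* = 113.6071.
At the floor p = 125, quantity demanded = (175 − 125)/0.63 = 79.3651.
Sellers' marginal cost at q' = 79.3651: 79.5 + 0.35·79.3651 = 107.2778.
Δq = 97.449 − 79.3651 = 18.0839; wedge = 125 − 107.2778 = 17.7222.
DWL = ½ × 18.0839 × 17.7222 = €160.24 million.

€160.24 million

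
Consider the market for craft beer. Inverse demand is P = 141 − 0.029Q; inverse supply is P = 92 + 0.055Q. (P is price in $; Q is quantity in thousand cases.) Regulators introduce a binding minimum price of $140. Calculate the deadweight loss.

$12651.95 thousand

Competitive equilibrium: 141 − 0.029Q = 92 + 0.055Q → Q* = 583.33333, P* = 124.08333.
At the floor P = 140, quantity demanded = (141 − 140)/0.029 = 34.48276.
Sellers' marginal cost at Q' = 34.48276: 92 + 0.055·34.48276 = 93.89655.
ΔQ = 583.33333 − 34.48276 = 548.85057; wedge = 140 − 93.89655 = 46.10345.
DWL = ½ × 548.85057 × 46.10345 = $12651.95 thousand.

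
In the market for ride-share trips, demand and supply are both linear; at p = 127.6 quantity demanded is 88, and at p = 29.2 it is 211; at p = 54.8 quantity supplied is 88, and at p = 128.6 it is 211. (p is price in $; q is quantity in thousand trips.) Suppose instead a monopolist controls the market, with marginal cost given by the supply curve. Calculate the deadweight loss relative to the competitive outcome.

Demand slope = (29.2 − 127.6)/(211 − 88) = −0.8, so p = 198 − 0.8q.
Supply slope = (128.6 − 54.8)/(211 − 88) = 0.6, so p = 2 + 0.6q.
Competitive equilibrium: 198 − 0.8q = 2 + 0.6q → q* = 140, p* = 86.
Marginal revenue: MR = 198 − 1.6q. Set MR = MC: 198 − 1.6q = 2 + 0.6q → q_m = 89.09091.
Price p_m = 198 − 0.8·89.09091 = 126.72727; MC(q_m) = 2 + 0.6·89.09091 = 55.45455.
Competitive q* = 140, so Δq = 50.90909; wedge = 126.72727 − 55.45455 = 71.27272.
The triangle = ½ × 50.90909 × 71.27272 = $1814.21 thousand.

$1814.21 thousand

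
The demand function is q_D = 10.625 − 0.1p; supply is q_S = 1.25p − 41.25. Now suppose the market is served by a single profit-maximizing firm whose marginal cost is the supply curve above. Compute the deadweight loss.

57.42

In inverse form: demand p = 106.25 − 10q, supply p = 33 + 0.8q.
Competitive equilibrium: 106.25 − 10q = 33 + 0.8q → q* = 6.7824, p* = 38.4259.
Marginal revenue: MR = 106.25 − 20q. Set MR = MC: 106.25 − 20q = 33 + 0.8q → q_m = 3.5216.
Price p_m = 106.25 − 10·3.5216 = 71.034; MC(q_m) = 33 + 0.8·3.5216 = 35.8173.
Competitive q* = 6.7824, so Δq = 3.2608; wedge = 71.034 − 35.8173 = 35.2167.
The triangle = ½ × 3.2608 × 35.2167 = 57.42.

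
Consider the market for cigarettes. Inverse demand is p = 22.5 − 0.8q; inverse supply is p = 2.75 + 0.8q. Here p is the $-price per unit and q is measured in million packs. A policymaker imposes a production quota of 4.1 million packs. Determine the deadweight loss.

Competitive equilibrium: 22.5 − 0.8q = 2.75 + 0.8q → q* = 12.3438, p* = 12.625.
At q = 4.1: demand price = 22.5 − 0.8·4.1 = 19.22; supply price = 2.75 + 0.8·4.1 = 6.03.
Δq = 12.3438 − 4.1 = 8.2438; wedge = 19.22 − 6.03 = 13.19.
Welfare loss = ½ × 8.2438 × 13.19 = $54.37 million.

$54.37 million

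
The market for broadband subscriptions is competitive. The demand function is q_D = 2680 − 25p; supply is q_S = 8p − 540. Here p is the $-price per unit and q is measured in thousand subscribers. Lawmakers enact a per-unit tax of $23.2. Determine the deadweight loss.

$1631.03 thousand

In inverse form: demand p = 107.2 − 0.04q, supply p = 67.5 + 0.125q.
Competitive equilibrium: 107.2 − 0.04q = 67.5 + 0.125q → q* = 240.6061, p* = 97.5758.
With the tax, the buyer price exceeds the seller price by 23.2: (107.2 − 0.04q) − (67.5 + 0.125q) = 23.2 → q' = 100.
Δq = 240.6061 − 100 = 140.6061; the wedge equals the tax, 23.2.
The triangle = ½ × 140.6061 × 23.2 = $1631.03 thousand.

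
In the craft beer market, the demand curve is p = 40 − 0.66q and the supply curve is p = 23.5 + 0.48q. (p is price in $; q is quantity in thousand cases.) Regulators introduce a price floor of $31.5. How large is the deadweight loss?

$1.45 thousand

Competitive equilibrium: 40 − 0.66q = 23.5 + 0.48q → q* = 14.4737, p* = 30.4474.
At the floor p = 31.5, quantity demanded = (40 − 31.5)/0.66 = 12.8788.
Sellers' marginal cost at q' = 12.8788: 23.5 + 0.48·12.8788 = 29.6818.
Δq = 14.4737 − 12.8788 = 1.5949; wedge = 31.5 − 29.6818 = 1.8182.
Welfare loss = ½ × 1.5949 × 1.8182 = $1.45 thousand.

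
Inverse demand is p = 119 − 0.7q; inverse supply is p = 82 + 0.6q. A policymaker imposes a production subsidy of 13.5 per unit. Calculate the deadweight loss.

70.10

Competitive equilibrium: 119 − 0.7q = 82 + 0.6q → q* = 28.4615, p* = 99.0769.
The subsidy lowers effective supply by 13.5: p = 68.5 + 0.6q.
New quantity: 119 − 0.7q = 68.5 + 0.6q → q' = 38.8462.
Overproduction Δq = 38.8462 − 28.4615 = 10.3847; wedge = subsidy = 13.5.
The triangle = ½ × 10.3847 × 13.5 = 70.10.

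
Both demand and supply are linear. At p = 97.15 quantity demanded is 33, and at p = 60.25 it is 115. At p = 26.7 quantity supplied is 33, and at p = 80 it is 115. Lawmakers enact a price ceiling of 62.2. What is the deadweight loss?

48.91

Demand slope = (60.25 − 97.15)/(115 − 33) = −0.45, so p = 112 − 0.45q.
Supply slope = (80 − 26.7)/(115 − 33) = 0.65, so p = 5.25 + 0.65q.
Competitive equilibrium: 112 − 0.45q = 5.25 + 0.65q → q* = 97.0455, p* = 68.3295.
At the ceiling p = 62.2, quantity supplied = (62.2 − 5.25)/0.65 = 87.6154.
Willingness to pay at q' = 87.6154: 112 − 0.45·87.6154 = 72.5731.
Δq = 97.0455 − 87.6154 = 9.4301; wedge = 72.5731 − 62.2 = 10.3731.
Welfare loss = ½ × 9.4301 × 10.3731 = 48.91.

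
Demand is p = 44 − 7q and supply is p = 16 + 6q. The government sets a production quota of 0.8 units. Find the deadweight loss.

Competitive equilibrium: 44 − 7q = 16 + 6q → q* = 2.1538, p* = 28.9231.
At q = 0.8: demand price = 44 − 7·0.8 = 38.4; supply price = 16 + 6·0.8 = 20.8.
Δq = 2.1538 − 0.8 = 1.3538; wedge = 38.4 − 20.8 = 17.6.
Deadweight loss = ½ × 1.3538 × 17.6 = 11.91.

11.91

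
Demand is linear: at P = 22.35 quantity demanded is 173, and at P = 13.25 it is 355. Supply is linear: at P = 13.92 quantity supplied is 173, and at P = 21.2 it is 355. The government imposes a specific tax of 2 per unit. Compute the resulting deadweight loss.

Demand slope = (13.25 − 22.35)/(355 − 173) = −0.05, so P = 31 − 0.05Q.
Supply slope = (21.2 − 13.92)/(355 − 173) = 0.04, so P = 7 + 0.04Q.
Competitive equilibrium: 31 − 0.05Q = 7 + 0.04Q → Q* = 266.6667, P* = 17.6667.
With the tax, the buyer price exceeds the seller price by 2: (31 − 0.05Q) − (7 + 0.04Q) = 2 → Q' = 244.4444.
ΔQ = 266.6667 − 244.4444 = 22.2223; the wedge equals the tax, 2.
Welfare loss = ½ × 22.2223 × 2 = 22.22.

22.22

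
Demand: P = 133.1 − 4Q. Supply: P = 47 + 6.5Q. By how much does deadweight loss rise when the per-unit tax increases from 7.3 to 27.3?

Competitive equilibrium: 133.1 − 4Q = 47 + 6.5Q → Q* = 8.2, P* = 100.3.
For a per-unit tax t: ΔQ = t/10.5, so DWL = ½·t·(t/10.5) = t²/21.
At t = 7.3: DWL = 2.538. At t = 27.3: DWL = 35.49.
Increase = 35.49 − 2.538 = 32.95.

32.95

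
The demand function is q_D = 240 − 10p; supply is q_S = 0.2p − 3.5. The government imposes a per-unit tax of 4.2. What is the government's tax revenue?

In inverse form: demand p = 24 − 0.1q, supply p = 17.5 + 5q.
Competitive equilibrium: 24 − 0.1q = 17.5 + 5q → q* = 1.2745, p* = 23.8725.
With the tax, the buyer price exceeds the seller price by 4.2: (24 − 0.1q) − (17.5 + 5q) = 4.2 → q' = 0.451.
Tax revenue = 4.2 × 0.451 = 1.89.

1.89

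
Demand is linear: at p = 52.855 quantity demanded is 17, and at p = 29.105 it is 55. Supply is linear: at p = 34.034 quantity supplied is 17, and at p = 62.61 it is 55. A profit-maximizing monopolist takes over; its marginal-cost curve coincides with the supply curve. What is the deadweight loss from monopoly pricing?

Demand slope = (29.105 − 52.855)/(55 − 17) = −0.625, so p = 63.48 − 0.625q.
Supply slope = (62.61 − 34.034)/(55 − 17) = 0.752, so p = 21.25 + 0.752q.
Competitive equilibrium: 63.48 − 0.625q = 21.25 + 0.752q → q* = 30.6681, p* = 44.3124.
Marginal revenue: MR = 63.48 − 1.25q. Set MR = MC: 63.48 − 1.25q = 21.25 + 0.752q → q_m = 21.0939.
Price p_m = 63.48 − 0.625·21.0939 = 50.2963; MC(q_m) = 21.25 + 0.752·21.0939 = 37.1126.
Competitive q* = 30.6681, so Δq = 9.5742; wedge = 50.2963 − 37.1126 = 13.1837.
The triangle = ½ × 9.5742 × 13.1837 = 63.11.

63.11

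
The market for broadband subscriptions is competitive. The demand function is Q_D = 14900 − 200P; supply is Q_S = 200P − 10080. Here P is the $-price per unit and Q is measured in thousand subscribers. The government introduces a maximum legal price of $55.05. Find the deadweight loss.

$10952 thousand

In inverse form: demand P = 74.5 − 0.005Q, supply P = 50.4 + 0.005Q.
Competitive equilibrium: 74.5 − 0.005Q = 50.4 + 0.005Q → Q* = 2410, P* = 62.45.
At the ceiling P = 55.05, quantity supplied = (55.05 − 50.4)/0.005 = 930.
Willingness to pay at Q' = 930: 74.5 − 0.005·930 = 69.85.
ΔQ = 2410 − 930 = 1480; wedge = 69.85 − 55.05 = 14.8.
The triangle = ½ × 1480 × 14.8 = $10952 thousand.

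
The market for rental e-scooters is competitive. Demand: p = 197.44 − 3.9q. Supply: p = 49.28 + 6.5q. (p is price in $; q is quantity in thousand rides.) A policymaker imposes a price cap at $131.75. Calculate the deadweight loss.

$12.63 thousand

Competitive equilibrium: 197.44 − 3.9q = 49.28 + 6.5q → q* = 14.2462, p* = 141.88.
At the ceiling p = 131.75, quantity supplied = (131.75 − 49.28)/6.5 = 12.6877.
Willingness to pay at q' = 12.6877: 197.44 − 3.9·12.6877 = 147.958.
Δq = 14.2462 − 12.6877 = 1.5585; wedge = 147.958 − 131.75 = 16.208.
DWL = ½ × 1.5585 × 16.208 = $12.63 thousand.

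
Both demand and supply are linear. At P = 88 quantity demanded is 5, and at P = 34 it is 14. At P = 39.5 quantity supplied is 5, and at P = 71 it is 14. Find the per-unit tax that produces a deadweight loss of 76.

Demand slope = (34 − 88)/(14 − 5) = −6, so P = 118 − 6Q.
Supply slope = (71 − 39.5)/(14 − 5) = 3.5, so P = 22 + 3.5Q.
Competitive equilibrium: 118 − 6Q = 22 + 3.5Q → Q* = 10.1053, P* = 57.3684.
A tax t gives ΔQ = t/9.5 and wedge t, so DWL = t²/19.
t²/19 = 76 → t² = 1444 → t = 38.

38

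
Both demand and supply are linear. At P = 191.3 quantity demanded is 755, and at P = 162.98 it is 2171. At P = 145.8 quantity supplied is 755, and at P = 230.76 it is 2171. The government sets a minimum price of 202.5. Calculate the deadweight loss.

50963.06

Demand slope = (162.98 − 191.3)/(2171 − 755) = −0.02, so P = 206.4 − 0.02Q.
Supply slope = (230.76 − 145.8)/(2171 − 755) = 0.06, so P = 100.5 + 0.06Q.
Competitive equilibrium: 206.4 − 0.02Q = 100.5 + 0.06Q → Q* = 1323.75, P* = 179.925.
At the floor P = 202.5, quantity demanded = (206.4 − 202.5)/0.02 = 195.
Sellers' marginal cost at Q' = 195: 100.5 + 0.06·195 = 112.2.
ΔQ = 1323.75 − 195 = 1128.75; wedge = 202.5 − 112.2 = 90.3.
DWL = ½ × 1128.75 × 90.3 = 50963.06.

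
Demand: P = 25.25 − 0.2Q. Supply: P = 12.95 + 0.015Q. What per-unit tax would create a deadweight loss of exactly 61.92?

5.16

Competitive equilibrium: 25.25 − 0.2Q = 12.95 + 0.015Q → Q* = 57.2093, P* = 13.8081.
A tax t gives ΔQ = t/0.215 and wedge t, so DWL = t²/0.43.
t²/0.43 = 61.92 → t² = 26.6256 → t = 5.16.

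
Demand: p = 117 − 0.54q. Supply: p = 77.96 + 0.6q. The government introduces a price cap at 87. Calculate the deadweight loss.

Competitive equilibrium: 117 − 0.54q = 77.96 + 0.6q → q* = 34.2456, p* = 98.5074.
At the ceiling p = 87, quantity supplied = (87 − 77.96)/0.6 = 15.0667.
Willingness to pay at q' = 15.0667: 117 − 0.54·15.0667 = 108.864.
Δq = 34.2456 − 15.0667 = 19.1789; wedge = 108.864 − 87 = 21.864.
Welfare loss = ½ × 19.1789 × 21.864 = 209.66.

209.66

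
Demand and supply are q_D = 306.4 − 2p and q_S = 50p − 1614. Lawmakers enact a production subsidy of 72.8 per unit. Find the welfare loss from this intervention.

5096

In inverse form: demand p = 153.2 − 0.5q, supply p = 32.28 + 0.02q.
Competitive equilibrium: 153.2 − 0.5q = 32.28 + 0.02q → q* = 232.5385, p* = 36.9308.
The subsidy lowers effective supply by 72.8: p = 0.02q − 40.52.
New quantity: 153.2 − 0.5q = 0.02q − 40.52 → q' = 372.5385.
Overproduction Δq = 372.5385 − 232.5385 = 140; wedge = subsidy = 72.8.
Welfare loss = ½ × 140 × 72.8 = 5096.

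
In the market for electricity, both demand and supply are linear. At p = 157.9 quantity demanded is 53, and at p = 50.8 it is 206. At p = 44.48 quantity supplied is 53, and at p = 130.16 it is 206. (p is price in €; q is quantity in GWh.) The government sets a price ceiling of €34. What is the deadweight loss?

Demand slope = (50.8 − 157.9)/(206 − 53) = −0.7, so p = 195 − 0.7q.
Supply slope = (130.16 − 44.48)/(206 − 53) = 0.56, so p = 14.8 + 0.56q.
Competitive equilibrium: 195 − 0.7q = 14.8 + 0.56q → q* = 143.0159, p* = 94.8889.
At the ceiling p = 34, quantity supplied = (34 − 14.8)/0.56 = 34.2857.
Willingness to pay at q' = 34.2857: 195 − 0.7·34.2857 = 171.
Δq = 143.0159 − 34.2857 = 108.7302; wedge = 171 − 34 = 137.
DWL = ½ × 108.7302 × 137 = €7448.02.

€7448.02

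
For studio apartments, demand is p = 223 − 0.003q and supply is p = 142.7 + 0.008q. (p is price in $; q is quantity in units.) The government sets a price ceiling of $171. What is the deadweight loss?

$77860.23

Competitive equilibrium: 223 − 0.003q = 142.7 + 0.008q → q* = 7300, p* = 201.1.
At the ceiling p = 171, quantity supplied = (171 − 142.7)/0.008 = 3537.5.
Willingness to pay at q' = 3537.5: 223 − 0.003·3537.5 = 212.3875.
Δq = 7300 − 3537.5 = 3762.5; wedge = 212.3875 − 171 = 41.3875.
Welfare loss = ½ × 3762.5 × 41.3875 = $77860.23.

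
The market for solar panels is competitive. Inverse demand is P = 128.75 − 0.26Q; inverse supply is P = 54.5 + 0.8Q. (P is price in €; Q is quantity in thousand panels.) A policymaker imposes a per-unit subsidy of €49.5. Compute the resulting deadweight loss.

Competitive equilibrium: 128.75 − 0.26Q = 54.5 + 0.8Q → Q* = 70.0472, P* = 110.5377.
The subsidy lowers effective supply by 49.5: P = 5 + 0.8Q.
New quantity: 128.75 − 0.26Q = 5 + 0.8Q → Q' = 116.7453.
Overproduction ΔQ = 116.7453 − 70.0472 = 46.6981; wedge = subsidy = 49.5.
The triangle = ½ × 46.6981 × 49.5 = €1155.78 thousand.

€1155.78 thousand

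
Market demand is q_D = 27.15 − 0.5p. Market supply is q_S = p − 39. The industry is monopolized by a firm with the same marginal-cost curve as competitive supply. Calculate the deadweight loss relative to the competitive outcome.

6.24

In inverse form: demand p = 54.3 − 2q, supply p = 39 + q.
Competitive equilibrium: 54.3 − 2q = 39 + q → q* = 5.1, p* = 44.1.
Marginal revenue: MR = 54.3 − 4q. Set MR = MC: 54.3 − 4q = 39 + q → q_m = 3.06.
Price p_m = 54.3 − 2·3.06 = 48.18; MC(q_m) = 39 + 1·3.06 = 42.06.
Competitive q* = 5.1, so Δq = 2.04; wedge = 48.18 − 42.06 = 6.12.
Welfare loss = ½ × 2.04 × 6.12 = 6.24.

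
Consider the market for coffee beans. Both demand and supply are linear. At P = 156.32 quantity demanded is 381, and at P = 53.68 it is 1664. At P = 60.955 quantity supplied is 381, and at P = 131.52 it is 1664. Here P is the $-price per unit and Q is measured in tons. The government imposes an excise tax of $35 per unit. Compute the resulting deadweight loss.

Demand slope = (53.68 − 156.32)/(1664 − 381) = −0.08, so P = 186.8 − 0.08Q.
Supply slope = (131.52 − 60.955)/(1664 − 381) = 0.055, so P = 40 + 0.055Q.
Competitive equilibrium: 186.8 − 0.08Q = 40 + 0.055Q → Q* = 1087.4074, P* = 99.8074.
With the tax, the buyer price exceeds the seller price by 35: (186.8 − 0.08Q) − (40 + 0.055Q) = 35 → Q' = 828.1481.
ΔQ = 1087.4074 − 828.1481 = 259.2593; the wedge equals the tax, 35.
The triangle = ½ × 259.2593 × 35 = $4537.04.

$4537.04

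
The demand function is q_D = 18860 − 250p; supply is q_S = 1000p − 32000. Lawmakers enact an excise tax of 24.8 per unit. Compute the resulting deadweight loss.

In inverse form: demand p = 75.44 − 0.004q, supply p = 32 + 0.001q.
Competitive equilibrium: 75.44 − 0.004q = 32 + 0.001q → q* = 8688, p* = 40.688.
With the tax, the buyer price exceeds the seller price by 24.8: (75.44 − 0.004q) − (32 + 0.001q) = 24.8 → q' = 3728.
Δq = 8688 − 3728 = 4960; the wedge equals the tax, 24.8.
Welfare loss = ½ × 4960 × 24.8 = 61504.

61504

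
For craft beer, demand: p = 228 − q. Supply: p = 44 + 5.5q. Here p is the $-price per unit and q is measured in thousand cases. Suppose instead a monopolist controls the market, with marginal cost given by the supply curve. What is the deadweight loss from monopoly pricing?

$46.30 thousand

Competitive equilibrium: 228 − q = 44 + 5.5q → q* = 28.3077, p* = 199.6923.
Marginal revenue: MR = 228 − 2q. Set MR = MC: 228 − 2q = 44 + 5.5q → q_m = 24.5333.
Price p_m = 228 − 1·24.5333 = 203.4667; MC(q_m) = 44 + 5.5·24.5333 = 178.9332.
Competitive q* = 28.3077, so Δq = 3.7744; wedge = 203.4667 − 178.9332 = 24.5335.
The triangle = ½ × 3.7744 × 24.5335 = $46.30 thousand.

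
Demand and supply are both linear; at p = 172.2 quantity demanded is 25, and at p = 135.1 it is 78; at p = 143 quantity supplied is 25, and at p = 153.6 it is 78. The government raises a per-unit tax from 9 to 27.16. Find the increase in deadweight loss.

364.81

Demand slope = (135.1 − 172.2)/(78 − 25) = −0.7, so p = 189.7 − 0.7q.
Supply slope = (153.6 − 143)/(78 − 25) = 0.2, so p = 138 + 0.2q.
Competitive equilibrium: 189.7 − 0.7q = 138 + 0.2q → q* = 57.4444, p* = 149.4889.
For a per-unit tax t: Δq = t/0.9, so DWL = ½·t·(t/0.9) = t²/1.8.
At t = 9: DWL = 45. At t = 27.16: DWL = 409.814.
Increase = 409.814 − 45 = 364.81.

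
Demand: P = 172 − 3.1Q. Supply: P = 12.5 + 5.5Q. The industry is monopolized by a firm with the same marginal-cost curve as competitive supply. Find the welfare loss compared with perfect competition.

Competitive equilibrium: 172 − 3.1Q = 12.5 + 5.5Q → Q* = 18.54651, P* = 114.50581.
Marginal revenue: MR = 172 − 6.2Q. Set MR = MC: 172 − 6.2Q = 12.5 + 5.5Q → Q_m = 13.63248.
Price P_m = 172 − 3.1·13.63248 = 129.73931; MC(Q_m) = 12.5 + 5.5·13.63248 = 87.47864.
Competitive Q* = 18.54651, so ΔQ = 4.91403; wedge = 129.73931 − 87.47864 = 42.26067.
Welfare loss = ½ × 4.91403 × 42.26067 = 103.84.

103.84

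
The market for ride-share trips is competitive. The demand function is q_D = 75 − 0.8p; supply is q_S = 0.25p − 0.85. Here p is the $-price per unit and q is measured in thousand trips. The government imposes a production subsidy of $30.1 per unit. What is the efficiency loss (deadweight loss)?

In inverse form: demand p = 93.75 − 1.25q, supply p = 3.4 + 4q.
Competitive equilibrium: 93.75 − 1.25q = 3.4 + 4q → q* = 17.2095, p* = 72.2381.
The subsidy lowers effective supply by 30.1: p = 4q − 26.7.
New quantity: 93.75 − 1.25q = 4q − 26.7 → q' = 22.9429.
Overproduction Δq = 22.9429 − 17.2095 = 5.7334; wedge = subsidy = 30.1.
Deadweight loss = ½ × 5.7334 × 30.1 = $86.29 thousand.

$86.29 thousand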